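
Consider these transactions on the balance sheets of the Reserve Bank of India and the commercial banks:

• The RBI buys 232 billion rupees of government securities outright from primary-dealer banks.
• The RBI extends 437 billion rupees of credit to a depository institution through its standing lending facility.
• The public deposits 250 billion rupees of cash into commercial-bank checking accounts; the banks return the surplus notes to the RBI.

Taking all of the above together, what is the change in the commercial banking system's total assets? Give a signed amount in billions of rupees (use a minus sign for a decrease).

RBI balance sheet:
  Assets:      Securities +232B, Loans to banks +437B
  Liabilities: Bank reserves +919B, Currency in circulation −250B
Commercial banking system:
  Assets:      Reserves at CB +919B, Securities −232B
  Liabilities: Checkable deposits +250B, Borrowings from CB +437B
Change in total bank assets = +687 billion.

+687 billion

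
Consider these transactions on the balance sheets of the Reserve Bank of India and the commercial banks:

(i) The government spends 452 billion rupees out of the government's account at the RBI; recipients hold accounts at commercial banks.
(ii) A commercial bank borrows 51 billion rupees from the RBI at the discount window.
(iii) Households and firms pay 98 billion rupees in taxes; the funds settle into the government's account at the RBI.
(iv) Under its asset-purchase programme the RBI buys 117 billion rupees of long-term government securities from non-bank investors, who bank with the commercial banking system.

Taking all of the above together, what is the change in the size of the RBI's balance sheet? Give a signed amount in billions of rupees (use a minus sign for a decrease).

+168 billion

Government spending 452 billion rupees: only the composition of liabilities changes → 0.
Discount-window loan 51 billion rupees: an RBI asset is acquired → +51B.
Government account inflow 98 billion rupees: only the composition of liabilities changes → 0.
Asset purchase (from non-banks) 117 billion rupees: an RBI asset is acquired → +117B.
Net: 0 + 51 + 0 + 117 = +168 billion.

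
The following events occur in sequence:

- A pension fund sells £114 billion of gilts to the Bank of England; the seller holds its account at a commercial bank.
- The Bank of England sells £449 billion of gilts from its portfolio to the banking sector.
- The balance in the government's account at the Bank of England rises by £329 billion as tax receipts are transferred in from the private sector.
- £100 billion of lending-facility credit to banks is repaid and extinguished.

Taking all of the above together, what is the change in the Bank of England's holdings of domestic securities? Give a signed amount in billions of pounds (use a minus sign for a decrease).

Bank of England balance sheet:
  Assets:      Securities −£335B, Loans to banks −£100B
  Liabilities: Bank reserves −£764B, Government deposits +£329B
So the change in the Bank of England's holdings of domestic securities is -£335 billion.

-£335 billion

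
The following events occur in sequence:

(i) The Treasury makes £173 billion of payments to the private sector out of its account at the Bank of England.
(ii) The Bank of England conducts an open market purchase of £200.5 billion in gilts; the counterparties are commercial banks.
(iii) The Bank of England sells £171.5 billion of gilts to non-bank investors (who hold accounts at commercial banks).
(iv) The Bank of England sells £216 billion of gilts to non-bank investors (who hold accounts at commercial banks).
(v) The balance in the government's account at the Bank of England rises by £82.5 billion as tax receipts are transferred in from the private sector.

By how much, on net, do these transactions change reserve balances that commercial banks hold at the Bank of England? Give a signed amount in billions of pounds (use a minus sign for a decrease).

Bank of England balance sheet:
  Assets:      Securities −£187B
  Liabilities: Bank reserves −£96.5B, Government deposits −£90.5B
So the change in reserve balances that commercial banks hold at the Bank of England is -£96.5 billion.

-£96.5 billion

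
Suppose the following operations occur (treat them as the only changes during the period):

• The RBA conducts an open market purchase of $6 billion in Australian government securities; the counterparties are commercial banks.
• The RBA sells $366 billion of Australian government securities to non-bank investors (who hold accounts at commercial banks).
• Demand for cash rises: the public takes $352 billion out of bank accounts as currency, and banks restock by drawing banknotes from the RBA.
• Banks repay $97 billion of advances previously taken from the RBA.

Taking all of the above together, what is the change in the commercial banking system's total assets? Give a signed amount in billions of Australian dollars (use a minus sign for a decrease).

RBA balance sheet:
  Assets:      Securities −$360B, Loans to banks −$97B
  Liabilities: Bank reserves −$809B, Currency in circulation +$352B
Commercial banking system:
  Assets:      Reserves at CB −$809B, Securities −$6B
  Liabilities: Checkable deposits −$718B, Borrowings from CB −$97B
Change in total bank assets = -$815 billion.

-$815 billion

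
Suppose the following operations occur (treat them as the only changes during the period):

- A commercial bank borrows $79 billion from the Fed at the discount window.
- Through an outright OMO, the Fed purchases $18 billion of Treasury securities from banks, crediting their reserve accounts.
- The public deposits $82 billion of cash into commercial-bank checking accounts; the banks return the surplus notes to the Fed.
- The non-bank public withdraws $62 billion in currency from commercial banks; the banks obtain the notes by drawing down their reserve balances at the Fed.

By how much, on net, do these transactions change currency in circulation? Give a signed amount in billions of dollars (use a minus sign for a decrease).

-$20 billion

Discount-window loan $79 billion: no currency enters or leaves circulation → 0.
OMO purchase (from banks) $18 billion: no currency enters or leaves circulation → 0.
Currency deposit $82 billion: notes return to the central bank → −$82B.
Currency withdrawal $62 billion: notes leave the central bank → +$62B.
Net: 0 + 0 − 82 + 62 = -$20 billion.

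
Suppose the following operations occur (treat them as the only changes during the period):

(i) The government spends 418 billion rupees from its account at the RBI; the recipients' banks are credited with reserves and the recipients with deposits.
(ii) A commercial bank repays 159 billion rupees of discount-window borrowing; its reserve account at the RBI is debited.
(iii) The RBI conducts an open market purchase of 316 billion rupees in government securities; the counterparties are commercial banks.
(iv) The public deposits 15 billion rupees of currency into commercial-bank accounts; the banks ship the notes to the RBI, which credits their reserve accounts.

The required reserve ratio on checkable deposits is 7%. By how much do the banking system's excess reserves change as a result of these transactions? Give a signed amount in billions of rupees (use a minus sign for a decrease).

+559.69 billion

Government spending 418 billion rupees: reserves +418B, deposits +418B.
Discount-window repayment 159 billion rupees: reserves −159B, deposits 0.
OMO purchase (from banks) 316 billion rupees: reserves +316B, deposits 0.
Currency deposit 15 billion rupees: reserves +15B, deposits +15B.
Totals: Δreserves = +590B, Δdeposits = +433B.
Δrequired reserves = 7% × +433B = +30.31B.
Δexcess reserves = Δreserves − Δrequired = +590B − (+30.31B) = +559.69 billion.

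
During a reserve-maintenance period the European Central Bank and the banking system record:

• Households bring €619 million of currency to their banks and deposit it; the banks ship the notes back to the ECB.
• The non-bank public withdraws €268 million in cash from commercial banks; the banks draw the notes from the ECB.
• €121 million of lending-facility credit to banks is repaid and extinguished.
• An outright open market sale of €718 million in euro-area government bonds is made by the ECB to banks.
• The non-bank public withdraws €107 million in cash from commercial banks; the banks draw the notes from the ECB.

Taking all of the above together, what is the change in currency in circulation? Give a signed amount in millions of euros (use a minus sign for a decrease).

-€244 million

ECB balance sheet:
  Assets:      Securities −€718M, Loans to banks −€121M
  Liabilities: Bank reserves −€595M, Currency in circulation −€244M
Commercial banking system:
  Assets:      Reserves at CB −€595M, Securities +€718M
  Liabilities: Checkable deposits +€244M, Borrowings from CB −€121M
So the change in currency in circulation is -€244 million.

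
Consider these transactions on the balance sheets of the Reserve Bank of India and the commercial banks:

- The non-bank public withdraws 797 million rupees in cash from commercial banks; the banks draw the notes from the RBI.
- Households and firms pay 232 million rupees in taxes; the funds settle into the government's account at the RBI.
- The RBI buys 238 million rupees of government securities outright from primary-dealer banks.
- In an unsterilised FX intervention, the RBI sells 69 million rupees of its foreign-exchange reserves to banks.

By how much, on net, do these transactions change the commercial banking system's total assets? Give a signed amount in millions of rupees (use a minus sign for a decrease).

Currency withdrawal 797 million rupees: bank balance sheets shrink → −797M.
Government account inflow 232 million rupees: bank balance sheets shrink → −232M.
OMO purchase (from banks) 238 million rupees: just an asset swap on bank balance sheets → 0.
FX sale 69 million rupees: just an asset swap on bank balance sheets → 0.
Net: −797 − 232 + 0 + 0 = -1029 million.

-1029 million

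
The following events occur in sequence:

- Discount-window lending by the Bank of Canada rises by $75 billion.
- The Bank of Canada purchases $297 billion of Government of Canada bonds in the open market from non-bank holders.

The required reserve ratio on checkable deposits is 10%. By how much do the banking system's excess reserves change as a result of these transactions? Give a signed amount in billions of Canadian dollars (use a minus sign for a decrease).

+$342.3 billion

Discount-window loan $75 billion: reserves +$75B, deposits 0.
Asset purchase (from non-banks) $297 billion: reserves +$297B, deposits +$297B.
Totals: Δreserves = +$372B, Δdeposits = +$297B.
Δrequired reserves = 10% × +$297B = +$29.7B.
Δexcess reserves = Δreserves − Δrequired = +$372B − (+$29.7B) = +$342.3 billion.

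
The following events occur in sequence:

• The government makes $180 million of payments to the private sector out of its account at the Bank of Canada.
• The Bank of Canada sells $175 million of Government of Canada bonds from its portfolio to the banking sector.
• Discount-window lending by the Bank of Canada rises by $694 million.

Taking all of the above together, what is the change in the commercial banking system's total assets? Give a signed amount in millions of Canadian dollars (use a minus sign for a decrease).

+$874 million

Bank of Canada balance sheet:
  Assets:      Securities −$175M, Loans to banks +$694M
  Liabilities: Bank reserves +$699M, Government deposits −$180M
Commercial banking system:
  Assets:      Reserves at CB +$699M, Securities +$175M
  Liabilities: Checkable deposits +$180M, Borrowings from CB +$694M
Change in total bank assets = +$874 million.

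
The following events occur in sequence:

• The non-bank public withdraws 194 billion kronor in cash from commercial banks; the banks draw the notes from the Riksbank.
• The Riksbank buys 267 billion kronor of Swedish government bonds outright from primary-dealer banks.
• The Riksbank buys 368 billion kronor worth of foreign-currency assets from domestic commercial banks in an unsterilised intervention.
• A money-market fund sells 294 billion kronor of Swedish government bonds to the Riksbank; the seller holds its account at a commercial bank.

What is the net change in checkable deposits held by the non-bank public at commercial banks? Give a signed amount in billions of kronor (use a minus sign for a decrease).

Currency withdrawal 194 billion kronor: non-bank counterparties' bank balances fall → −194B.
OMO purchase (from banks) 267 billion kronor: the counterparty is a bank, so public deposits are unchanged → 0.
FX purchase 368 billion kronor: the counterparty is a bank, so public deposits are unchanged → 0.
Asset purchase (from non-banks) 294 billion kronor: non-bank counterparties' bank balances rise → +294B.
Net: −194 + 0 + 0 + 294 = +100 billion.

+100 billion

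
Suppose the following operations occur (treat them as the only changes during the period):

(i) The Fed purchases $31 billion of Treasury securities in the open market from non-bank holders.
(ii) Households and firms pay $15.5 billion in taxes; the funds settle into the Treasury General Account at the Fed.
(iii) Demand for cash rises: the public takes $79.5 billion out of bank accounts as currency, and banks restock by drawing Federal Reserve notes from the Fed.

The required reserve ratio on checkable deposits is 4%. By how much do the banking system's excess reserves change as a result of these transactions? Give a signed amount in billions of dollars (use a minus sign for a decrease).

-$61.44 billion

Asset purchase (from non-banks) $31 billion: reserves +$31B, deposits +$31B.
Government account inflow $15.5 billion: reserves −$15.5B, deposits −$15.5B.
Currency withdrawal $79.5 billion: reserves −$79.5B, deposits −$79.5B.
Totals: Δreserves = −$64B, Δdeposits = −$64B.
Δrequired reserves = 4% × −$64B = −$2.56B.
Δexcess reserves = Δreserves − Δrequired = −$64B − (−$2.56B) = -$61.44 billion.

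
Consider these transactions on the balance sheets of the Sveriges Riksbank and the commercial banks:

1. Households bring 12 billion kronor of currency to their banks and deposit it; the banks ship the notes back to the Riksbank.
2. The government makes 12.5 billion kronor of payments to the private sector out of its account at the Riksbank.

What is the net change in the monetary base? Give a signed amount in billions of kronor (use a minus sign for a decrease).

Currency deposit 12 billion kronor: just a shift between currency and reserves — both are base money → 0.
Government spending 12.5 billion kronor: a non-base liability converts back to reserves → +12.5B.
Net: 0 + 12.5 = +12.5 billion.

+12.5 billion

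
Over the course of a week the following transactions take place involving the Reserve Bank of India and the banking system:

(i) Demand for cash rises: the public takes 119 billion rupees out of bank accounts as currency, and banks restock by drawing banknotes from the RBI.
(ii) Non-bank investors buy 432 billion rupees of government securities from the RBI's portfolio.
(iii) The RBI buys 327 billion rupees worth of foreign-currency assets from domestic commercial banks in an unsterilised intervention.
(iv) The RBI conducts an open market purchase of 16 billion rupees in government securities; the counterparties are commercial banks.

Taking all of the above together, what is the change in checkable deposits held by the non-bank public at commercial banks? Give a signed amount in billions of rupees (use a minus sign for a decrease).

Currency withdrawal 119 billion rupees: non-bank counterparties' bank balances fall → −119B.
Asset sale (to non-banks) 432 billion rupees: non-bank counterparties' bank balances fall → −432B.
FX purchase 327 billion rupees: the counterparty is a bank, so public deposits are unchanged → 0.
OMO purchase (from banks) 16 billion rupees: the counterparty is a bank, so public deposits are unchanged → 0.
Net: −119 − 432 + 0 + 0 = -551 billion.

-551 billion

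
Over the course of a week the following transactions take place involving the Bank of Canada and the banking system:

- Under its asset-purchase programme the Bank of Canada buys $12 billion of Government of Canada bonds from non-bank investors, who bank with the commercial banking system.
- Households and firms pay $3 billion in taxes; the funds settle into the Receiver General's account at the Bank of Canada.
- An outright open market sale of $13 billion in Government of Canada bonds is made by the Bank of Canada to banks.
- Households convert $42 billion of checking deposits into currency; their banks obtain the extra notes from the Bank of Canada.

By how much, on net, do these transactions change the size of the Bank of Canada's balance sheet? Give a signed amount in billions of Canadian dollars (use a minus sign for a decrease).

Bank of Canada balance sheet:
  Assets:      Securities −$1B
  Liabilities: Bank reserves −$46B, Currency in circulation +$42B, Government deposits +$3B
Change in total Bank of Canada assets = -$1 billion.

-$1 billion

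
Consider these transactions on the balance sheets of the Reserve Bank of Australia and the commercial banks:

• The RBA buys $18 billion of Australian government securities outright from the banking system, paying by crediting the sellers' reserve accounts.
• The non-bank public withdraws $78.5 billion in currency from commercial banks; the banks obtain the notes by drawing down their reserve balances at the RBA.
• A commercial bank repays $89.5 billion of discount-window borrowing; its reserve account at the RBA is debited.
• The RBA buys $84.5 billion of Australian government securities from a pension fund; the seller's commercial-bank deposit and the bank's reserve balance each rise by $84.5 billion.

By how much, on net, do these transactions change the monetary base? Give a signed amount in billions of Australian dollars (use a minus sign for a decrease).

OMO purchase (from banks) $18 billion: RBA balance sheet expands → +$18B.
Currency withdrawal $78.5 billion: just a shift between currency and reserves — both are base money → 0.
Discount-window repayment $89.5 billion: RBA balance sheet contracts → −$89.5B.
Asset purchase (from non-banks) $84.5 billion: RBA balance sheet expands → +$84.5B.
Net: 18 + 0 − 89.5 + 84.5 = +$13 billion.

+$13 billion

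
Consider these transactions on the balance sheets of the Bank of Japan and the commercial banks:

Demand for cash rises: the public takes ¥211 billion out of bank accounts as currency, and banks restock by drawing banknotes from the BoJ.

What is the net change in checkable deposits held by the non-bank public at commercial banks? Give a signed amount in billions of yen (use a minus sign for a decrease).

BoJ balance sheet:
  Assets:      no change
  Liabilities: Bank reserves −¥211B, Currency in circulation +¥211B
Commercial banking system:
  Assets:      Reserves at CB −¥211B
  Liabilities: Checkable deposits −¥211B
So the change in checkable deposits held by the non-bank public at commercial banks is -¥211 billion.

-¥211 billion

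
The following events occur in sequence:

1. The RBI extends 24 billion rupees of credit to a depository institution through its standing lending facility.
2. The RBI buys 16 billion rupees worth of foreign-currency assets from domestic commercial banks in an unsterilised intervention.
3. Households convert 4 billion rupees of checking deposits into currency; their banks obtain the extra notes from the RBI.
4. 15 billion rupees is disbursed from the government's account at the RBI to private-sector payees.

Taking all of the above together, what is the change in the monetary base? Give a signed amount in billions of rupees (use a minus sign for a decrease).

Discount-window loan 24 billion rupees: RBI balance sheet expands → +24B.
FX purchase 16 billion rupees: RBI balance sheet expands → +16B.
Currency withdrawal 4 billion rupees: just a shift between currency and reserves — both are base money → 0.
Government spending 15 billion rupees: a non-base liability converts back to reserves → +15B.
Net: 24 + 16 + 0 + 15 = +55 billion.

+55 billion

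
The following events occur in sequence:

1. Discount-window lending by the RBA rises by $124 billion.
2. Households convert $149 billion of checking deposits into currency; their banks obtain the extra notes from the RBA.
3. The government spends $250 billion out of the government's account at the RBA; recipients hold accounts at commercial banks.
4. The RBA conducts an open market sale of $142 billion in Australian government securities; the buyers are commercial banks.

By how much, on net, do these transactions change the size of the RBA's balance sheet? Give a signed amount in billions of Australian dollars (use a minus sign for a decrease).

-$18 billion

RBA balance sheet:
  Assets:      Securities −$142B, Loans to banks +$124B
  Liabilities: Bank reserves +$83B, Currency in circulation +$149B, Government deposits −$250B
Commercial banking system:
  Assets:      Reserves at CB +$83B, Securities +$142B
  Liabilities: Checkable deposits +$101B, Borrowings from CB +$124B
Change in total RBA assets = -$18 billion.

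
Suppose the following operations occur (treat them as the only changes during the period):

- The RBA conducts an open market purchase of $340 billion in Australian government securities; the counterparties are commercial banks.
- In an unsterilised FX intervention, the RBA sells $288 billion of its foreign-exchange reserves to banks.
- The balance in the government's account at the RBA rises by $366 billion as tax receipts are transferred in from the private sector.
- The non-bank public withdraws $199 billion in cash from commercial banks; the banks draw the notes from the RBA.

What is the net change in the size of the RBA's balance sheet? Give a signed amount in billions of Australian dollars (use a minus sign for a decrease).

OMO purchase (from banks) $340 billion: an RBA asset is acquired → +$340B.
FX sale $288 billion: an RBA asset is shed → −$288B.
Government account inflow $366 billion: only the composition of liabilities changes → 0.
Currency withdrawal $199 billion: only the composition of liabilities changes → 0.
Net: 340 − 288 + 0 + 0 = +$52 billion.

+$52 billion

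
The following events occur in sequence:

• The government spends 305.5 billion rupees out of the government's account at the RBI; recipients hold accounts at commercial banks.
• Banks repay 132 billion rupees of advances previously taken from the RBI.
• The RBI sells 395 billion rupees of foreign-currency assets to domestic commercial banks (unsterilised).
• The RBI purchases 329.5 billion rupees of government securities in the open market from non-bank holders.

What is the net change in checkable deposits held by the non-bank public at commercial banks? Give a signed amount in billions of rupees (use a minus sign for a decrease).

Government spending 305.5 billion rupees: non-bank counterparties' bank balances rise → +305.5B.
Discount-window repayment 132 billion rupees: the counterparty is a bank, so public deposits are unchanged → 0.
FX sale 395 billion rupees: the counterparty is a bank, so public deposits are unchanged → 0.
Asset purchase (from non-banks) 329.5 billion rupees: non-bank counterparties' bank balances rise → +329.5B.
Net: 305.5 + 0 + 0 + 329.5 = +635 billion.

+635 billion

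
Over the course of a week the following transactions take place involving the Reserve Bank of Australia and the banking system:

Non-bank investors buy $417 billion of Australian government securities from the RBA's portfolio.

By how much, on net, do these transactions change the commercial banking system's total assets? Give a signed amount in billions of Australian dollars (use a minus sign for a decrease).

Asset sale (to non-banks) $417 billion: bank balance sheets shrink → −$417B.

-$417 billion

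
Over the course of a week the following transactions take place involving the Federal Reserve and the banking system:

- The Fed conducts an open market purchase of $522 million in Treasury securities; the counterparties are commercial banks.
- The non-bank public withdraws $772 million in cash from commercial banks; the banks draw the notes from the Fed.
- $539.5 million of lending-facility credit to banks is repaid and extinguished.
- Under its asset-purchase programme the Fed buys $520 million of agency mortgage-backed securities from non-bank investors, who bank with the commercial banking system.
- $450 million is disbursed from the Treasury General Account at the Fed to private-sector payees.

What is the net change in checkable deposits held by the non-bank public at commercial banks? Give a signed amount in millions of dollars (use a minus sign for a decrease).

OMO purchase (from banks) $522 million: the counterparty is a bank, so public deposits are unchanged → 0.
Currency withdrawal $772 million: non-bank counterparties' bank balances fall → −$772M.
Discount-window repayment $539.5 million: the counterparty is a bank, so public deposits are unchanged → 0.
Asset purchase (from non-banks) $520 million: non-bank counterparties' bank balances rise → +$520M.
Government spending $450 million: non-bank counterparties' bank balances rise → +$450M.
Net: 0 − 772 + 0 + 520 + 450 = +$198 million.

+$198 million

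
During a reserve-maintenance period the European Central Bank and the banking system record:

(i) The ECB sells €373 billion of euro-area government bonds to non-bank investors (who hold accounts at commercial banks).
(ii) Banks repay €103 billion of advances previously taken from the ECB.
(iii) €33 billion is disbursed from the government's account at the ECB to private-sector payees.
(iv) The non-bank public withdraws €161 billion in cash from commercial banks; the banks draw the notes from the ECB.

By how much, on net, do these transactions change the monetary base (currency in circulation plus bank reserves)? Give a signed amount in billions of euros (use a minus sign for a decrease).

Asset sale (to non-banks) €373 billion: ECB balance sheet contracts → −€373B.
Discount-window repayment €103 billion: ECB balance sheet contracts → −€103B.
Government spending €33 billion: a non-base liability converts back to reserves → +€33B.
Currency withdrawal €161 billion: just a shift between currency and reserves — both are base money → 0.
Net: −373 − 103 + 33 + 0 = -€443 billion.

-€443 billion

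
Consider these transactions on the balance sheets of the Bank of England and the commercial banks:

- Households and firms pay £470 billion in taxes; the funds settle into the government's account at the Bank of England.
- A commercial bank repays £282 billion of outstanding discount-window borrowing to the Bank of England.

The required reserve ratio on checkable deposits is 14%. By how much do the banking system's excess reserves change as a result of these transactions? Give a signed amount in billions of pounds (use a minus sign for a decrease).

-£686.2 billion

Government account inflow £470 billion: reserves −£470B, deposits −£470B.
Discount-window repayment £282 billion: reserves −£282B, deposits 0.
Totals: Δreserves = −£752B, Δdeposits = −£470B.
Δrequired reserves = 14% × −£470B = −£65.8B.
Δexcess reserves = Δreserves − Δrequired = −£752B − (−£65.8B) = -£686.2 billion.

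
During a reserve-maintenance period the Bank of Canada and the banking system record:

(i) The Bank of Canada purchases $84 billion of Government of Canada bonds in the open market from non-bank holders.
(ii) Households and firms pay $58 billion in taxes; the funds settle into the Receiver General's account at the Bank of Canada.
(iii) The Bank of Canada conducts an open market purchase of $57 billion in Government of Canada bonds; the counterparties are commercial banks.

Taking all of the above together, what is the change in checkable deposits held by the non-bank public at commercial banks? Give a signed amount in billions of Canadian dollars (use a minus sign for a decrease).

Asset purchase (from non-banks) $84 billion: non-bank counterparties' bank balances rise → +$84B.
Government account inflow $58 billion: non-bank counterparties' bank balances fall → −$58B.
OMO purchase (from banks) $57 billion: the counterparty is a bank, so public deposits are unchanged → 0.
Net: 84 − 58 + 0 = +$26 billion.

+$26 billion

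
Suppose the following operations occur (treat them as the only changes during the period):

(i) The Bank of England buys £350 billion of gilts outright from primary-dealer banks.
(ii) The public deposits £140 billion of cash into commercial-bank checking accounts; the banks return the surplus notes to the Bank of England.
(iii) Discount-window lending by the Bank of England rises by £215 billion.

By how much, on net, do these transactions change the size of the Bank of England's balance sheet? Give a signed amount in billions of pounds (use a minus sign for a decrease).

+£565 billion

OMO purchase (from banks) £350 billion: a Bank of England asset is acquired → +£350B.
Currency deposit £140 billion: only the composition of liabilities changes → 0.
Discount-window loan £215 billion: a Bank of England asset is acquired → +£215B.
Net: 350 + 0 + 215 = +£565 billion.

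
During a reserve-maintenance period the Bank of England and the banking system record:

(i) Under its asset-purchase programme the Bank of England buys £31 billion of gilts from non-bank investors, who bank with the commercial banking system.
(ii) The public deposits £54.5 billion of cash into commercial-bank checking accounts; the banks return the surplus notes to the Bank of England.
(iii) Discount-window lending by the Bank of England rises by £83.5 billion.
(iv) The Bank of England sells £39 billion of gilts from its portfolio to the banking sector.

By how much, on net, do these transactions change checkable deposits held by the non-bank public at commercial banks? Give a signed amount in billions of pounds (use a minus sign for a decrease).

Bank of England balance sheet:
  Assets:      Securities −£8B, Loans to banks +£83.5B
  Liabilities: Bank reserves +£130B, Currency in circulation −£54.5B
Commercial banking system:
  Assets:      Reserves at CB +£130B, Securities +£39B
  Liabilities: Checkable deposits +£85.5B, Borrowings from CB +£83.5B
So the change in checkable deposits held by the non-bank public at commercial banks is +£85.5 billion.

+£85.5 billion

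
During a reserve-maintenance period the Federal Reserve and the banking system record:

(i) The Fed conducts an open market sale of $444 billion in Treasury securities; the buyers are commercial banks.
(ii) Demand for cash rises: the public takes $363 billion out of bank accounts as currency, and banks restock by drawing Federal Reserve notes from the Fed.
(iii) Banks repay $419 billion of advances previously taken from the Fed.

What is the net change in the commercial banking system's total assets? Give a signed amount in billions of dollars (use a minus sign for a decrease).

-$782 billion

Fed balance sheet:
  Assets:      Securities −$444B, Loans to banks −$419B
  Liabilities: Bank reserves −$1226B, Currency in circulation +$363B
Commercial banking system:
  Assets:      Reserves at CB −$1226B, Securities +$444B
  Liabilities: Checkable deposits −$363B, Borrowings from CB −$419B
Change in total bank assets = -$782 billion.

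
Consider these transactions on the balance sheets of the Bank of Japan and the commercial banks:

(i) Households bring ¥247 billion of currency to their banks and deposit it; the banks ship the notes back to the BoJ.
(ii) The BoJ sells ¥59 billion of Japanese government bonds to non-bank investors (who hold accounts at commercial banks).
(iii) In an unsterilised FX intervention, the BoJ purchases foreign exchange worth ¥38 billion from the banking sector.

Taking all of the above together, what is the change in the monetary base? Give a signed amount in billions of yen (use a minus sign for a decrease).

Currency deposit ¥247 billion: just a shift between currency and reserves — both are base money → 0.
Asset sale (to non-banks) ¥59 billion: BoJ balance sheet contracts → −¥59B.
FX purchase ¥38 billion: BoJ balance sheet expands → +¥38B.
Net: 0 − 59 + 38 = -¥21 billion.

-¥21 billion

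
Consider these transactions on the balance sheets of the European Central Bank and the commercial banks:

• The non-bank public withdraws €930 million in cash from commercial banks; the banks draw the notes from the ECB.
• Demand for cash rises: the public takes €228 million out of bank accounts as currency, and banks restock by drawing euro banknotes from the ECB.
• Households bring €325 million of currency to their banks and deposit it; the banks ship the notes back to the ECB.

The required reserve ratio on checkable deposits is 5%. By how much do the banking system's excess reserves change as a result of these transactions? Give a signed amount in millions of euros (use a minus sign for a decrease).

Currency withdrawal €930 million: reserves −€930M, deposits −€930M.
Currency withdrawal €228 million: reserves −€228M, deposits −€228M.
Currency deposit €325 million: reserves +€325M, deposits +€325M.
Totals: Δreserves = −€833M, Δdeposits = −€833M.
Δrequired reserves = 5% × −€833M = −€41.65M.
Δexcess reserves = Δreserves − Δrequired = −€833M − (−€41.65M) = -€791.35 million.

-€791.35 million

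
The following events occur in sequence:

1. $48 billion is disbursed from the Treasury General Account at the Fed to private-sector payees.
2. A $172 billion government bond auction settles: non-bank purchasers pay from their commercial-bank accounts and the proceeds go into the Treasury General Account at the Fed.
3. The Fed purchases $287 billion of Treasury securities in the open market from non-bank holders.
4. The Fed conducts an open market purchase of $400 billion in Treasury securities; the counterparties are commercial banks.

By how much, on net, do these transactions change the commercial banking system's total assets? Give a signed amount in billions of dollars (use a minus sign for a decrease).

+$163 billion

Fed balance sheet:
  Assets:      Securities +$687B
  Liabilities: Bank reserves +$563B, Government deposits +$124B
Commercial banking system:
  Assets:      Reserves at CB +$563B, Securities −$400B
  Liabilities: Checkable deposits +$163B
Change in total bank assets = +$163 billion.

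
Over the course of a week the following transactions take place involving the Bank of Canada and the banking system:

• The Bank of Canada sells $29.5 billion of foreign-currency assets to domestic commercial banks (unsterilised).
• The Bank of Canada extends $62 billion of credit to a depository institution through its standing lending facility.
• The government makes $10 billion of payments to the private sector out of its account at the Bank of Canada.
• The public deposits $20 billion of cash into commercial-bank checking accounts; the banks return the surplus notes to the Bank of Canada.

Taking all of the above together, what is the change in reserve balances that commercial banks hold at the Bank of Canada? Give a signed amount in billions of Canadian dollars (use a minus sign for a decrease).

+$62.5 billion

FX sale $29.5 billion: the buying banks pay out of their reserve balances → −$29.5B.
Discount-window loan $62 billion: the loan is credited to the bank's reserve account → +$62B.
Government spending $10 billion: government payments flow into bank reserve accounts → +$10B.
Currency deposit $20 billion: returned notes are swapped for reserve credit → +$20B.
Net: −29.5 + 62 + 10 + 20 = +$62.5 billion.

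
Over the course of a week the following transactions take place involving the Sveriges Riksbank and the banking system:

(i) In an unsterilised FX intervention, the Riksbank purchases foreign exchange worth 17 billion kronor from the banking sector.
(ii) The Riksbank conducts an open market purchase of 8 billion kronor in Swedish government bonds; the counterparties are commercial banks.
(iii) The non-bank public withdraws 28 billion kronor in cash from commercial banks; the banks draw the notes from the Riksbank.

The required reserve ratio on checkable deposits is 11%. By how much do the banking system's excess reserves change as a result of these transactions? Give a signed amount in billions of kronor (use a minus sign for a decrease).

FX purchase 17 billion kronor: reserves +17B, deposits 0.
OMO purchase (from banks) 8 billion kronor: reserves +8B, deposits 0.
Currency withdrawal 28 billion kronor: reserves −28B, deposits −28B.
Totals: Δreserves = −3B, Δdeposits = −28B.
Δrequired reserves = 11% × −28B = −3.08B.
Δexcess reserves = Δreserves − Δrequired = −3B − (−3.08B) = +0.08 billion.

+0.08 billion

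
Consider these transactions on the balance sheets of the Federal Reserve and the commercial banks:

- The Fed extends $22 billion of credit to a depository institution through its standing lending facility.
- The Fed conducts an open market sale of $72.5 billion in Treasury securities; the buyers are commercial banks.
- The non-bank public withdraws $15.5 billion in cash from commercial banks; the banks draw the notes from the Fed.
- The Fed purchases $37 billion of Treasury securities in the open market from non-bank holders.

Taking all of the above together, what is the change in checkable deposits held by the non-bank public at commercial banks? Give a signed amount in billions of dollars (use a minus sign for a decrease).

Fed balance sheet:
  Assets:      Securities −$35.5B, Loans to banks +$22B
  Liabilities: Bank reserves −$29B, Currency in circulation +$15.5B
Commercial banking system:
  Assets:      Reserves at CB −$29B, Securities +$72.5B
  Liabilities: Checkable deposits +$21.5B, Borrowings from CB +$22B
So the change in checkable deposits held by the non-bank public at commercial banks is +$21.5 billion.

+$21.5 billion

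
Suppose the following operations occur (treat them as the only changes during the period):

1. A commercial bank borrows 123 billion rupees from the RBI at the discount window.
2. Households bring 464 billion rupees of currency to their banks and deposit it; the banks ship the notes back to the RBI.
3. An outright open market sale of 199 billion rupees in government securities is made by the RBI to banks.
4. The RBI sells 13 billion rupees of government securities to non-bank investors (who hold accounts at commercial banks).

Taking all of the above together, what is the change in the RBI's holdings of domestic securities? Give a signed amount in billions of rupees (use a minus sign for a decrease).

RBI balance sheet:
  Assets:      Securities −212B, Loans to banks +123B
  Liabilities: Bank reserves +375B, Currency in circulation −464B
Commercial banking system:
  Assets:      Reserves at CB +375B, Securities +199B
  Liabilities: Checkable deposits +451B, Borrowings from CB +123B
So the change in the RBI's holdings of domestic securities is -212 billion.

-212 billion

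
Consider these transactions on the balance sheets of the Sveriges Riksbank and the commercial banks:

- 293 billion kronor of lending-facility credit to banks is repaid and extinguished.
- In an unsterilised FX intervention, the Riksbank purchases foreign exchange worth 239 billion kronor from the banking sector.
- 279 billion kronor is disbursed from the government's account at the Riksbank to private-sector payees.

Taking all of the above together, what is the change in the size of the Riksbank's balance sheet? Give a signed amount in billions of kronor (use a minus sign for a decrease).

Discount-window repayment 293 billion kronor: a Riksbank asset is shed → −293B.
FX purchase 239 billion kronor: a Riksbank asset is acquired → +239B.
Government spending 279 billion kronor: only the composition of liabilities changes → 0.
Net: −293 + 239 + 0 = -54 billion.

-54 billion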